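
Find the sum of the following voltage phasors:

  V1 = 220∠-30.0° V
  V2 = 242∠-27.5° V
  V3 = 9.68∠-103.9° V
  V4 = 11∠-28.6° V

Step 1 — Convert each phasor to rectangular form:
  V1 = 220·(cos(-30.0°) + j·sin(-30.0°)) = 190.5 - j110 V
  V2 = 242·(cos(-27.5°) + j·sin(-27.5°)) = 214.7 - j111.7 V
  V3 = 9.68·(cos(-103.9°) + j·sin(-103.9°)) = -2.325 - j9.397 V
  V4 = 11·(cos(-28.6°) + j·sin(-28.6°)) = 9.658 - j5.266 V
Step 2 — Sum components: V_total = 412.5 - j236.4 V.
Step 3 — Convert to polar: |V_total| = 475.5 V, ∠V_total = -29.8°.

V_total = 475.5∠-29.8° V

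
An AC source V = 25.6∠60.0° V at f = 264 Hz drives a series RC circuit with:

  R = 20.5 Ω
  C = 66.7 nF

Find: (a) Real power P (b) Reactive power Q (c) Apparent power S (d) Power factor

Step 1 — Angular frequency: ω = 2π·f = 2π·264 = 1659 rad/s.
Step 2 — Component impedances:
  R: Z = R = 20.5 Ω
  C: Z = 1/(jωC) = -j/(ω·C) = 0 - j9038 Ω
Step 3 — Series combination: Z_total = R + C = 20.5 - j9038 Ω = 9038∠-89.9° Ω.
Step 4 — Source phasor: V = 25.6∠60.0° V = 12.8 + j22.17 V.
Step 5 — Current: I = V / Z = -0.00245 + j0.001422 A = 0.002832∠149.9° A.
Step 6 — Complex power: S = V·I* = 0.0001645 - j0.07251 VA.
Step 7 — Real power: P = Re(S) = 0.0001645 W.
Step 8 — Reactive power: Q = Im(S) = -0.07251 VAR.
Step 9 — Apparent power: |S| = 0.07251 VA.
Step 10 — Power factor: PF = P/|S| = 0.002268 (leading).

(a) P = 0.0001645 W  (b) Q = -0.07251 VAR  (c) S = 0.07251 VA  (d) PF = 0.002268 (leading)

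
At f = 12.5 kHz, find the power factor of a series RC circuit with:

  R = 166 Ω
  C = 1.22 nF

Step 1 — Angular frequency: ω = 2π·f = 2π·1.25e+04 = 7.854e+04 rad/s.
Step 2 — Component impedances:
  R: Z = R = 166 Ω
  C: Z = 1/(jωC) = -j/(ω·C) = 0 - j1.044e+04 Ω
Step 3 — Series combination: Z_total = R + C = 166 - j1.044e+04 Ω = 1.044e+04∠-89.1° Ω.
Step 4 — Power factor: PF = cos(φ) = Re(Z)/|Z| = 166/1.044e+04 = 0.0159.
Step 5 — Type: Im(Z) = -1.044e+04 ⇒ leading (phase φ = -89.1°).

PF = 0.0159 (leading, φ = -89.1°)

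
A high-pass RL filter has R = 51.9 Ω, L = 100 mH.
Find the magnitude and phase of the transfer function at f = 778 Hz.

Step 1 — Angular frequency: ω = 2π·778 = 4888 rad/s.
Step 2 — Transfer function: H(jω) = jωL/(R + jωL).
Step 3 — Numerator jωL = j·488.8; denominator R + jωL = 51.9 + j488.8.
Step 4 — H = 0.9889 + j0.105.
Step 5 — Magnitude: |H| = 0.9944 (-0.0 dB); phase: φ = 6.1°.

|H| = 0.9944 (-0.0 dB), φ = 6.1°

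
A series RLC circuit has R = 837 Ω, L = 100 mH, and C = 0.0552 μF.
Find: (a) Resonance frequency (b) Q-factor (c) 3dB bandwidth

Step 1 — Resonance condition Im(Z)=0 gives ω₀ = 1/√(LC).
Step 2 — ω₀ = 1/√(0.1·5.52e-08) = 1.346e+04 rad/s.
Step 3 — f₀ = ω₀/(2π) = 2142 Hz.
Step 4 — Series Q: Q = ω₀L/R = 1.346e+04·0.1/837 = 1.608.
Step 5 — 3dB bandwidth: Δω = ω₀/Q = 8370 rad/s; BW = Δω/(2π) = 1332 Hz.

(a) f₀ = 2142 Hz  (b) Q = 1.608  (c) BW = 1332 Hz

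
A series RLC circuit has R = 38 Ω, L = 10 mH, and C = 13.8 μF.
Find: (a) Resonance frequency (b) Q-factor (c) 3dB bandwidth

Step 1 — Resonance condition Im(Z)=0 gives ω₀ = 1/√(LC).
Step 2 — ω₀ = 1/√(0.01·1.38e-05) = 2692 rad/s.
Step 3 — f₀ = ω₀/(2π) = 428.4 Hz.
Step 4 — Series Q: Q = ω₀L/R = 2692·0.01/38 = 0.7084.
Step 5 — 3dB bandwidth: Δω = ω₀/Q = 3800 rad/s; BW = Δω/(2π) = 604.8 Hz.

(a) f₀ = 428.4 Hz  (b) Q = 0.7084  (c) BW = 604.8 Hz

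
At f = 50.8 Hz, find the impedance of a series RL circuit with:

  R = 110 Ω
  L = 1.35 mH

Step 1 — Angular frequency: ω = 2π·f = 2π·50.8 = 319.2 rad/s.
Step 2 — Component impedances:
  R: Z = R = 110 Ω
  L: Z = jωL = j·319.2·0.00135 = 0 + j0.4309 Ω
Step 3 — Series combination: Z_total = R + L = 110 + j0.4309 Ω = 110∠0.2° Ω.

Z = 110 + j0.4309 Ω = 110∠0.2° Ω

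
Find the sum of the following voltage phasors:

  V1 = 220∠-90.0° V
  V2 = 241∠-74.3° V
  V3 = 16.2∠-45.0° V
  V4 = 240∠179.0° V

Step 1 — Convert each phasor to rectangular form:
  V1 = 220·(cos(-90.0°) + j·sin(-90.0°)) = 0 - j220 V
  V2 = 241·(cos(-74.3°) + j·sin(-74.3°)) = 65.21 - j232 V
  V3 = 16.2·(cos(-45.0°) + j·sin(-45.0°)) = 11.46 - j11.46 V
  V4 = 240·(cos(179.0°) + j·sin(179.0°)) = -240 + j4.189 V
Step 2 — Sum components: V_total = -163.3 - j459.3 V.
Step 3 — Convert to polar: |V_total| = 487.4 V, ∠V_total = -109.6°.

V_total = 487.4∠-109.6° V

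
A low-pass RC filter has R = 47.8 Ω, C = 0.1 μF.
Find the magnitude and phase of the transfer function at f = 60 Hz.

Step 1 — Angular frequency: ω = 2π·60 = 377 rad/s.
Step 2 — Transfer function: H(jω) = 1/(1 + jωRC).
Step 3 — Denominator: 1 + jωRC = 1 + j·377·47.8·1e-07 = 1 + j0.001802.
Step 4 — H = 1 - j0.001802.
Step 5 — Magnitude: |H| = 1 (-0.0 dB); phase: φ = -0.1°.

|H| = 1 (-0.0 dB), φ = -0.1°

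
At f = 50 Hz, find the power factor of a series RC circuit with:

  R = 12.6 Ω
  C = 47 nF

Step 1 — Angular frequency: ω = 2π·f = 2π·50 = 314.2 rad/s.
Step 2 — Component impedances:
  R: Z = R = 12.6 Ω
  C: Z = 1/(jωC) = -j/(ω·C) = 0 - j6.773e+04 Ω
Step 3 — Series combination: Z_total = R + C = 12.6 - j6.773e+04 Ω = 6.773e+04∠-90.0° Ω.
Step 4 — Power factor: PF = cos(φ) = Re(Z)/|Z| = 12.6/6.773e+04 = 0.000186.
Step 5 — Type: Im(Z) = -6.773e+04 ⇒ leading (phase φ = -90.0°).

PF = 0.000186 (leading, φ = -90.0°)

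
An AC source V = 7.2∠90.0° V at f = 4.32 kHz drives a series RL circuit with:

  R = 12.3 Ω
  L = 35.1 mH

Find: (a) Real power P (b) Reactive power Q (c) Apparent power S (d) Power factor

Step 1 — Angular frequency: ω = 2π·f = 2π·4320 = 2.714e+04 rad/s.
Step 2 — Component impedances:
  R: Z = R = 12.3 Ω
  L: Z = jωL = j·2.714e+04·0.0351 = 0 + j952.7 Ω
Step 3 — Series combination: Z_total = R + L = 12.3 + j952.7 Ω = 952.8∠89.3° Ω.
Step 4 — Source phasor: V = 7.2∠90.0° V = 0 + j7.2 V.
Step 5 — Current: I = V / Z = 0.007556 + j9.755e-05 A = 0.007557∠0.7° A.
Step 6 — Complex power: S = V·I* = 0.0007024 + j0.0544 VA.
Step 7 — Real power: P = Re(S) = 0.0007024 W.
Step 8 — Reactive power: Q = Im(S) = 0.0544 VAR.
Step 9 — Apparent power: |S| = 0.05441 VA.
Step 10 — Power factor: PF = P/|S| = 0.01291 (lagging).

(a) P = 0.0007024 W  (b) Q = 0.0544 VAR  (c) S = 0.05441 VA  (d) PF = 0.01291 (lagging)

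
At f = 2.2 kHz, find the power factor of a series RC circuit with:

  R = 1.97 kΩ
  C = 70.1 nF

Step 1 — Angular frequency: ω = 2π·f = 2π·2200 = 1.382e+04 rad/s.
Step 2 — Component impedances:
  R: Z = R = 1970 Ω
  C: Z = 1/(jωC) = -j/(ω·C) = 0 - j1032 Ω
Step 3 — Series combination: Z_total = R + C = 1970 - j1032 Ω = 2224∠-27.6° Ω.
Step 4 — Power factor: PF = cos(φ) = Re(Z)/|Z| = 1970/2224 = 0.8858.
Step 5 — Type: Im(Z) = -1032 ⇒ leading (phase φ = -27.6°).

PF = 0.8858 (leading, φ = -27.6°)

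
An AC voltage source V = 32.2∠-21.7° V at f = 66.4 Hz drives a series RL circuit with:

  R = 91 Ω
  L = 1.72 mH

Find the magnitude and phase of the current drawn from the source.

Step 1 — Angular frequency: ω = 2π·f = 2π·66.4 = 417.2 rad/s.
Step 2 — Component impedances:
  R: Z = R = 91 Ω
  L: Z = jωL = j·417.2·0.00172 = 0 + j0.7176 Ω
Step 3 — Series combination: Z_total = R + L = 91 + j0.7176 Ω = 91∠0.5° Ω.
Step 4 — Source phasor: V = 32.2∠-21.7° V = 29.92 - j11.91 V.
Step 5 — Ohm's law: I = V / Z_total = (29.92 - j11.91) / (91 + j0.7176) = 0.3277 - j0.1334 A.
Step 6 — Convert to polar: |I| = 0.3538 A, ∠I = -22.2°.

I = 0.3538∠-22.2° A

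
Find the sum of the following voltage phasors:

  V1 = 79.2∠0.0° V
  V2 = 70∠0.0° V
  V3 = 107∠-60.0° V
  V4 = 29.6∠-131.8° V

Step 1 — Convert each phasor to rectangular form:
  V1 = 79.2·(cos(0.0°) + j·sin(0.0°)) = 79.2 V
  V2 = 70·(cos(0.0°) + j·sin(0.0°)) = 70 V
  V3 = 107·(cos(-60.0°) + j·sin(-60.0°)) = 53.5 - j92.66 V
  V4 = 29.6·(cos(-131.8°) + j·sin(-131.8°)) = -19.73 - j22.07 V
Step 2 — Sum components: V_total = 183 - j114.7 V.
Step 3 — Convert to polar: |V_total| = 216 V, ∠V_total = -32.1°.

V_total = 216∠-32.1° V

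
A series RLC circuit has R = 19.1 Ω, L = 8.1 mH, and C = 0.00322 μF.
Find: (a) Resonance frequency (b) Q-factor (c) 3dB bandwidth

Step 1 — Resonance condition Im(Z)=0 gives ω₀ = 1/√(LC).
Step 2 — ω₀ = 1/√(0.0081·3.22e-09) = 1.958e+05 rad/s.
Step 3 — f₀ = ω₀/(2π) = 3.116e+04 Hz.
Step 4 — Series Q: Q = ω₀L/R = 1.958e+05·0.0081/19.1 = 83.04.
Step 5 — 3dB bandwidth: Δω = ω₀/Q = 2358 rad/s; BW = Δω/(2π) = 375.3 Hz.

(a) f₀ = 3.116e+04 Hz  (b) Q = 83.04  (c) BW = 375.3 Hz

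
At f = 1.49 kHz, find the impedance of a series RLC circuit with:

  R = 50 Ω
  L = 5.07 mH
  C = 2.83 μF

Step 1 — Angular frequency: ω = 2π·f = 2π·1490 = 9362 rad/s.
Step 2 — Component impedances:
  R: Z = R = 50 Ω
  L: Z = jωL = j·9362·0.00507 = 0 + j47.47 Ω
  C: Z = 1/(jωC) = -j/(ω·C) = 0 - j37.74 Ω
Step 3 — Series combination: Z_total = R + L + C = 50 + j9.721 Ω = 50.94∠11.0° Ω.

Z = 50 + j9.721 Ω = 50.94∠11.0° Ω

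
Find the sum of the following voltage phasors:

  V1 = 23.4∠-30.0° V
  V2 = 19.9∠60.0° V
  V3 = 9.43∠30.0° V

Step 1 — Convert each phasor to rectangular form:
  V1 = 23.4·(cos(-30.0°) + j·sin(-30.0°)) = 20.26 - j11.7 V
  V2 = 19.9·(cos(60.0°) + j·sin(60.0°)) = 9.95 + j17.23 V
  V3 = 9.43·(cos(30.0°) + j·sin(30.0°)) = 8.167 + j4.715 V
Step 2 — Sum components: V_total = 38.38 + j10.25 V.
Step 3 — Convert to polar: |V_total| = 39.73 V, ∠V_total = 15.0°.

V_total = 39.73∠15.0° V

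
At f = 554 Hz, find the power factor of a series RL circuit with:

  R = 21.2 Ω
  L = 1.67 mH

Step 1 — Angular frequency: ω = 2π·f = 2π·554 = 3481 rad/s.
Step 2 — Component impedances:
  R: Z = R = 21.2 Ω
  L: Z = jωL = j·3481·0.00167 = 0 + j5.813 Ω
Step 3 — Series combination: Z_total = R + L = 21.2 + j5.813 Ω = 21.98∠15.3° Ω.
Step 4 — Power factor: PF = cos(φ) = Re(Z)/|Z| = 21.2/21.983 = 0.9644.
Step 5 — Type: Im(Z) = 5.813 ⇒ lagging (phase φ = 15.3°).

PF = 0.9644 (lagging, φ = 15.3°)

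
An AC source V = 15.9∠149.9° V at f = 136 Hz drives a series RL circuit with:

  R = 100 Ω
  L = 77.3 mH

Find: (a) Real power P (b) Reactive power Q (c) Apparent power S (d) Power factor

Step 1 — Angular frequency: ω = 2π·f = 2π·136 = 854.5 rad/s.
Step 2 — Component impedances:
  R: Z = R = 100 Ω
  L: Z = jωL = j·854.5·0.0773 = 0 + j66.05 Ω
Step 3 — Series combination: Z_total = R + L = 100 + j66.05 Ω = 119.8∠33.4° Ω.
Step 4 — Source phasor: V = 15.9∠149.9° V = -13.76 + j7.974 V.
Step 5 — Current: I = V / Z = -0.0591 + j0.1188 A = 0.1327∠116.5° A.
Step 6 — Complex power: S = V·I* = 1.76 + j1.163 VA.
Step 7 — Real power: P = Re(S) = 1.76 W.
Step 8 — Reactive power: Q = Im(S) = 1.163 VAR.
Step 9 — Apparent power: |S| = 2.109 VA.
Step 10 — Power factor: PF = P/|S| = 0.8344 (lagging).

(a) P = 1.76 W  (b) Q = 1.163 VAR  (c) S = 2.109 VA  (d) PF = 0.8344 (lagging)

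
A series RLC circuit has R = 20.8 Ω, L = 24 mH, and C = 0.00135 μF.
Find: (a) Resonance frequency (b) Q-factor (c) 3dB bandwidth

Step 1 — Resonance condition Im(Z)=0 gives ω₀ = 1/√(LC).
Step 2 — ω₀ = 1/√(0.024·1.35e-09) = 1.757e+05 rad/s.
Step 3 — f₀ = ω₀/(2π) = 2.796e+04 Hz.
Step 4 — Series Q: Q = ω₀L/R = 1.757e+05·0.024/20.8 = 202.7.
Step 5 — 3dB bandwidth: Δω = ω₀/Q = 866.7 rad/s; BW = Δω/(2π) = 137.9 Hz.

(a) f₀ = 2.796e+04 Hz  (b) Q = 202.7  (c) BW = 137.9 Hz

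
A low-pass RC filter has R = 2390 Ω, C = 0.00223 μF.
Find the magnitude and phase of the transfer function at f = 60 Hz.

Step 1 — Angular frequency: ω = 2π·60 = 377 rad/s.
Step 2 — Transfer function: H(jω) = 1/(1 + jωRC).
Step 3 — Denominator: 1 + jωRC = 1 + j·377·2390·2.23e-09 = 1 + j0.002009.
Step 4 — H = 1 - j0.002009.
Step 5 — Magnitude: |H| = 1 (-0.0 dB); phase: φ = -0.1°.

|H| = 1 (-0.0 dB), φ = -0.1°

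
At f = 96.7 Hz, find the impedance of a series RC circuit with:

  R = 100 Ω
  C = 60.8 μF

Step 1 — Angular frequency: ω = 2π·f = 2π·96.7 = 607.6 rad/s.
Step 2 — Component impedances:
  R: Z = R = 100 Ω
  C: Z = 1/(jωC) = -j/(ω·C) = 0 - j27.07 Ω
Step 3 — Series combination: Z_total = R + C = 100 - j27.07 Ω = 103.6∠-15.1° Ω.

Z = 100 - j27.07 Ω = 103.6∠-15.1° Ω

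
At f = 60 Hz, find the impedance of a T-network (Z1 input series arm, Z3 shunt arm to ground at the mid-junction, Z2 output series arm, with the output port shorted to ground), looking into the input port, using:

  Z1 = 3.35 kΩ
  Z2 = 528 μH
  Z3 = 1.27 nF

Step 1 — Angular frequency: ω = 2π·f = 2π·60 = 377 rad/s.
Step 2 — Component impedances:
  Z1: Z = R = 3350 Ω
  Z2: Z = jωL = j·377·0.000528 = 0 + j0.1991 Ω
  Z3: Z = 1/(jωC) = -j/(ω·C) = 0 - j2.089e+06 Ω
Step 3 — With the output port shorted to ground, the output series arm Z2 runs from the junction to ground; the shunt arm Z3 also runs from the junction to ground. They appear in parallel: Z3 || Z2 = 0 + j0.1991 Ω.
Step 4 — Series with input arm Z1: Z_in = Z1 + (Z3 || Z2) = 3350 + j0.1991 Ω = 3350∠0.0° Ω.

Z = 3350 + j0.1991 Ω = 3350∠0.0° Ω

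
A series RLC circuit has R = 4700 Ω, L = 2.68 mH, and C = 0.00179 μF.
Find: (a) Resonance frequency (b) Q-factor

Step 1 — Resonance condition Im(Z)=0 gives ω₀ = 1/√(LC).
Step 2 — ω₀ = 1/√(0.00268·1.79e-09) = 4.566e+05 rad/s.
Step 3 — f₀ = ω₀/(2π) = 7.267e+04 Hz.
Step 4 — Series Q: Q = ω₀L/R = 4.566e+05·0.00268/4700 = 0.2603.

(a) f₀ = 7.267e+04 Hz  (b) Q = 0.2603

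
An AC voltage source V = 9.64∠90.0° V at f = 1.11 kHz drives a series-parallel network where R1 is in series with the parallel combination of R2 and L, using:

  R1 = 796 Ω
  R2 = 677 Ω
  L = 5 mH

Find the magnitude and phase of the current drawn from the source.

Step 1 — Angular frequency: ω = 2π·f = 2π·1110 = 6974 rad/s.
Step 2 — Component impedances:
  R1: Z = R = 796 Ω
  R2: Z = R = 677 Ω
  L: Z = jωL = j·6974·0.005 = 0 + j34.87 Ω
Step 3 — Parallel branch: R2 || L = 1/(1/R2 + 1/L) = 1.791 + j34.78 Ω.
Step 4 — Series with R1: Z_total = R1 + (R2 || L) = 797.8 + j34.78 Ω = 798.5∠2.5° Ω.
Step 5 — Source phasor: V = 9.64∠90.0° V = 0 + j9.64 V.
Step 6 — Ohm's law: I = V / Z_total = (0 + j9.64) / (797.8 + j34.78) = 0.0005258 + j0.01206 A.
Step 7 — Convert to polar: |I| = 0.01207 A, ∠I = 87.5°.

I = 0.01207∠87.5° A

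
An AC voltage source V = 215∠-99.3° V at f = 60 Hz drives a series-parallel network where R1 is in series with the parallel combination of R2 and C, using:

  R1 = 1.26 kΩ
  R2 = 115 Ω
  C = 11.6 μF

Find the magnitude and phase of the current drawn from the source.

Step 1 — Angular frequency: ω = 2π·f = 2π·60 = 377 rad/s.
Step 2 — Component impedances:
  R1: Z = R = 1260 Ω
  R2: Z = R = 115 Ω
  C: Z = 1/(jωC) = -j/(ω·C) = 0 - j228.7 Ω
Step 3 — Parallel branch: R2 || C = 1/(1/R2 + 1/C) = 91.79 - j46.16 Ω.
Step 4 — Series with R1: Z_total = R1 + (R2 || C) = 1352 - j46.16 Ω = 1353∠-2.0° Ω.
Step 5 — Source phasor: V = 215∠-99.3° V = -34.74 - j212.2 V.
Step 6 — Ohm's law: I = V / Z_total = (-34.74 - j212.2) / (1352 - j46.16) = -0.02032 - j0.1577 A.
Step 7 — Convert to polar: |I| = 0.159 A, ∠I = -97.3°.

I = 0.159∠-97.3° A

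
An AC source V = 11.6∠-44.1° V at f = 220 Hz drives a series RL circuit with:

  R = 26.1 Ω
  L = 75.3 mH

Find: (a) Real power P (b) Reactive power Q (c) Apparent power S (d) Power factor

Step 1 — Angular frequency: ω = 2π·f = 2π·220 = 1382 rad/s.
Step 2 — Component impedances:
  R: Z = R = 26.1 Ω
  L: Z = jωL = j·1382·0.0753 = 0 + j104.1 Ω
Step 3 — Series combination: Z_total = R + L = 26.1 + j104.1 Ω = 107.3∠75.9° Ω.
Step 4 — Source phasor: V = 11.6∠-44.1° V = 8.33 - j8.073 V.
Step 5 — Current: I = V / Z = -0.05409 - j0.09359 A = 0.1081∠-120.0° A.
Step 6 — Complex power: S = V·I* = 0.305 + j1.216 VA.
Step 7 — Real power: P = Re(S) = 0.305 W.
Step 8 — Reactive power: Q = Im(S) = 1.216 VAR.
Step 9 — Apparent power: |S| = 1.254 VA.
Step 10 — Power factor: PF = P/|S| = 0.2432 (lagging).

(a) P = 0.305 W  (b) Q = 1.216 VAR  (c) S = 1.254 VA  (d) PF = 0.2432 (lagging)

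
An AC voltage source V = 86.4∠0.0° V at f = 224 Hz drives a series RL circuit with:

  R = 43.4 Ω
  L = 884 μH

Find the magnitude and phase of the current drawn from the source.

Step 1 — Angular frequency: ω = 2π·f = 2π·224 = 1407 rad/s.
Step 2 — Component impedances:
  R: Z = R = 43.4 Ω
  L: Z = jωL = j·1407·0.000884 = 0 + j1.244 Ω
Step 3 — Series combination: Z_total = R + L = 43.4 + j1.244 Ω = 43.42∠1.6° Ω.
Step 4 — Source phasor: V = 86.4∠0.0° V = 86.4 V.
Step 5 — Ohm's law: I = V / Z_total = (86.4) / (43.4 + j1.244) = 1.989 - j0.05702 A.
Step 6 — Convert to polar: |I| = 1.99 A, ∠I = -1.6°.

I = 1.99∠-1.6° A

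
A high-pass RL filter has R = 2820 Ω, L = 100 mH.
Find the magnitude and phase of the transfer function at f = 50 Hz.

Step 1 — Angular frequency: ω = 2π·50 = 314.2 rad/s.
Step 2 — Transfer function: H(jω) = jωL/(R + jωL).
Step 3 — Numerator jωL = j·31.42; denominator R + jωL = 2820 + j31.42.
Step 4 — H = 0.0001241 + j0.01114.
Step 5 — Magnitude: |H| = 0.01114 (-39.1 dB); phase: φ = 89.4°.

|H| = 0.01114 (-39.1 dB), φ = 89.4°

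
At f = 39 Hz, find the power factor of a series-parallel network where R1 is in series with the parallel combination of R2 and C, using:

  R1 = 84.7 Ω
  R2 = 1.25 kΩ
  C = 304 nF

Step 1 — Angular frequency: ω = 2π·f = 2π·39 = 245 rad/s.
Step 2 — Component impedances:
  R1: Z = R = 84.7 Ω
  R2: Z = R = 1250 Ω
  C: Z = 1/(jωC) = -j/(ω·C) = 0 - j1.342e+04 Ω
Step 3 — Parallel branch: R2 || C = 1/(1/R2 + 1/C) = 1239 - j115.4 Ω.
Step 4 — Series with R1: Z_total = R1 + (R2 || C) = 1324 - j115.4 Ω = 1329∠-5.0° Ω.
Step 5 — Power factor: PF = cos(φ) = Re(Z)/|Z| = 1324/1329 = 0.9962.
Step 6 — Type: Im(Z) = -115.4 ⇒ leading (phase φ = -5.0°).

PF = 0.9962 (leading, φ = -5.0°)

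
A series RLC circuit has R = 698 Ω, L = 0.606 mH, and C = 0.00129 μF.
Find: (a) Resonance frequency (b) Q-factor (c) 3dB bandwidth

Step 1 — Resonance: ω₀ = 1/√(LC) = 1/√(0.000606·1.29e-09) = 1.131e+06 rad/s.
Step 2 — f₀ = ω₀/(2π) = 1.8e+05 Hz.
Step 3 — Series Q: Q = ω₀L/R = 1.131e+06·0.000606/698 = 0.9819.
Step 4 — Bandwidth: Δω = ω₀/Q = 1.152e+06 rad/s; BW = Δω/(2π) = 1.833e+05 Hz.

(a) f₀ = 1.8e+05 Hz  (b) Q = 0.9819  (c) BW = 1.833e+05 Hz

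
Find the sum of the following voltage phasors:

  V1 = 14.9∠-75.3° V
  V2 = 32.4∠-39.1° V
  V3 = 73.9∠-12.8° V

Step 1 — Convert each phasor to rectangular form:
  V1 = 14.9·(cos(-75.3°) + j·sin(-75.3°)) = 3.781 - j14.41 V
  V2 = 32.4·(cos(-39.1°) + j·sin(-39.1°)) = 25.14 - j20.43 V
  V3 = 73.9·(cos(-12.8°) + j·sin(-12.8°)) = 72.06 - j16.37 V
Step 2 — Sum components: V_total = 101 - j51.22 V.
Step 3 — Convert to polar: |V_total| = 113.2 V, ∠V_total = -26.9°.

V_total = 113.2∠-26.9° V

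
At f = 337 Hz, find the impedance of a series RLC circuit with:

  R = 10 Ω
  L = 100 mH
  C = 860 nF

Step 1 — Angular frequency: ω = 2π·f = 2π·337 = 2117 rad/s.
Step 2 — Component impedances:
  R: Z = R = 10 Ω
  L: Z = jωL = j·2117·0.1 = 0 + j211.7 Ω
  C: Z = 1/(jωC) = -j/(ω·C) = 0 - j549.2 Ω
Step 3 — Series combination: Z_total = R + L + C = 10 - j337.4 Ω = 337.6∠-88.3° Ω.

Z = 10 - j337.4 Ω = 337.6∠-88.3° Ω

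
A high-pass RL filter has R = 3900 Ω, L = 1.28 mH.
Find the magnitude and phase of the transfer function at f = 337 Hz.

Step 1 — Angular frequency: ω = 2π·337 = 2117 rad/s.
Step 2 — Transfer function: H(jω) = jωL/(R + jωL).
Step 3 — Numerator jωL = j·2.71; denominator R + jωL = 3900 + j2.71.
Step 4 — H = 4.83e-07 + j0.000695.
Step 5 — Magnitude: |H| = 0.000695 (-63.2 dB); phase: φ = 90.0°.

|H| = 0.000695 (-63.2 dB), φ = 90.0°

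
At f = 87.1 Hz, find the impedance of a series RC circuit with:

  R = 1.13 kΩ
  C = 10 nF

Step 1 — Angular frequency: ω = 2π·f = 2π·87.1 = 547.3 rad/s.
Step 2 — Component impedances:
  R: Z = R = 1130 Ω
  C: Z = 1/(jωC) = -j/(ω·C) = 0 - j1.827e+05 Ω
Step 3 — Series combination: Z_total = R + C = 1130 - j1.827e+05 Ω = 1.827e+05∠-89.6° Ω.

Z = 1130 - j1.827e+05 Ω = 1.827e+05∠-89.6° Ω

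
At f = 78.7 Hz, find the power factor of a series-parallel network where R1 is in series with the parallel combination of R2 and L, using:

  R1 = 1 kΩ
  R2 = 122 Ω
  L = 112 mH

Step 1 — Angular frequency: ω = 2π·f = 2π·78.7 = 494.5 rad/s.
Step 2 — Component impedances:
  R1: Z = R = 1000 Ω
  R2: Z = R = 122 Ω
  L: Z = jωL = j·494.5·0.112 = 0 + j55.38 Ω
Step 3 — Parallel branch: R2 || L = 1/(1/R2 + 1/L) = 20.85 + j45.92 Ω.
Step 4 — Series with R1: Z_total = R1 + (R2 || L) = 1021 + j45.92 Ω = 1022∠2.6° Ω.
Step 5 — Power factor: PF = cos(φ) = Re(Z)/|Z| = 1021/1022 = 0.999.
Step 6 — Type: Im(Z) = 45.92 ⇒ lagging (phase φ = 2.6°).

PF = 0.999 (lagging, φ = 2.6°)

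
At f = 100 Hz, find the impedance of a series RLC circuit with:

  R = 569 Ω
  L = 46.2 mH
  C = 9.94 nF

Step 1 — Angular frequency: ω = 2π·f = 2π·100 = 628.3 rad/s.
Step 2 — Component impedances:
  R: Z = R = 569 Ω
  L: Z = jωL = j·628.3·0.0462 = 0 + j29.03 Ω
  C: Z = 1/(jωC) = -j/(ω·C) = 0 - j1.601e+05 Ω
Step 3 — Series combination: Z_total = R + L + C = 569 - j1.601e+05 Ω = 1.601e+05∠-89.8° Ω.

Z = 569 - j1.601e+05 Ω = 1.601e+05∠-89.8° Ω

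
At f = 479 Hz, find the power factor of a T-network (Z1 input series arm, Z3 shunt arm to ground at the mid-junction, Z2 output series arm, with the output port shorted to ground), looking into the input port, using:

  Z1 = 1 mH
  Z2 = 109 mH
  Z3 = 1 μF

Step 1 — Angular frequency: ω = 2π·f = 2π·479 = 3010 rad/s.
Step 2 — Component impedances:
  Z1: Z = jωL = j·3010·0.001 = 0 + j3.01 Ω
  Z2: Z = jωL = j·3010·0.109 = 0 + j328.1 Ω
  Z3: Z = 1/(jωC) = -j/(ω·C) = 0 - j332.3 Ω
Step 3 — With the output port shorted to ground, the output series arm Z2 runs from the junction to ground; the shunt arm Z3 also runs from the junction to ground. They appear in parallel: Z3 || Z2 = 0 + j2.587e+04 Ω.
Step 4 — Series with input arm Z1: Z_in = Z1 + (Z3 || Z2) = 0 + j2.587e+04 Ω = 2.587e+04∠90.0° Ω.
Step 5 — Power factor: PF = cos(φ) = Re(Z)/|Z| = 0/2.587e+04 = 0.
Step 6 — Type: Im(Z) = 2.587e+04 ⇒ lagging (phase φ = 90.0°).

PF = 0 (lagging, φ = 90.0°)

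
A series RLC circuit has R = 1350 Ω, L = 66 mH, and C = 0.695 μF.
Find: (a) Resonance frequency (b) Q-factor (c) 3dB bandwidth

Step 1 — Resonance condition Im(Z)=0 gives ω₀ = 1/√(LC).
Step 2 — ω₀ = 1/√(0.066·6.95e-07) = 4669 rad/s.
Step 3 — f₀ = ω₀/(2π) = 743.1 Hz.
Step 4 — Series Q: Q = ω₀L/R = 4669·0.066/1350 = 0.2283.
Step 5 — 3dB bandwidth: Δω = ω₀/Q = 2.045e+04 rad/s; BW = Δω/(2π) = 3255 Hz.

(a) f₀ = 743.1 Hz  (b) Q = 0.2283  (c) BW = 3255 Hz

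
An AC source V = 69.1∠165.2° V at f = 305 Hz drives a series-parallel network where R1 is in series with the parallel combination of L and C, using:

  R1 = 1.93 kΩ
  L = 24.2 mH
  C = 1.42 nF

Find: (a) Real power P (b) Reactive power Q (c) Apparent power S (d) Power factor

Step 1 — Angular frequency: ω = 2π·f = 2π·305 = 1916 rad/s.
Step 2 — Component impedances:
  R1: Z = R = 1930 Ω
  L: Z = jωL = j·1916·0.0242 = 0 + j46.38 Ω
  C: Z = 1/(jωC) = -j/(ω·C) = 0 - j3.675e+05 Ω
Step 3 — Parallel branch: L || C = 1/(1/L + 1/C) = 0 + j46.38 Ω.
Step 4 — Series with R1: Z_total = R1 + (L || C) = 1930 + j46.38 Ω = 1931∠1.4° Ω.
Step 5 — Source phasor: V = 69.1∠165.2° V = -66.81 + j17.65 V.
Step 6 — Current: I = V / Z = -0.03438 + j0.009972 A = 0.03579∠163.8° A.
Step 7 — Complex power: S = V·I* = 2.473 + j0.05942 VA.
Step 8 — Real power: P = Re(S) = 2.473 W.
Step 9 — Reactive power: Q = Im(S) = 0.05942 VAR.
Step 10 — Apparent power: |S| = 2.473 VA.
Step 11 — Power factor: PF = P/|S| = 0.9997 (lagging).

(a) P = 2.473 W  (b) Q = 0.05942 VAR  (c) S = 2.473 VA  (d) PF = 0.9997 (lagging)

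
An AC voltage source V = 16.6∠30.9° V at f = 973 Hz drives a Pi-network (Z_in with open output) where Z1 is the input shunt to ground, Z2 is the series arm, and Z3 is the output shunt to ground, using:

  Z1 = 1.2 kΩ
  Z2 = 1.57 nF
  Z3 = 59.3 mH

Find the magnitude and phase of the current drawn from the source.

Step 1 — Angular frequency: ω = 2π·f = 2π·973 = 6114 rad/s.
Step 2 — Component impedances:
  Z1: Z = R = 1200 Ω
  Z2: Z = 1/(jωC) = -j/(ω·C) = 0 - j1.042e+05 Ω
  Z3: Z = jωL = j·6114·0.0593 = 0 + j362.5 Ω
Step 3 — With open output, the series arm Z2 and the output shunt Z3 appear in series to ground: Z2 + Z3 = 0 - j1.038e+05 Ω.
Step 4 — Parallel with input shunt Z1: Z_in = Z1 || (Z2 + Z3) = 1200 - j13.87 Ω = 1200∠-0.7° Ω.
Step 5 — Source phasor: V = 16.6∠30.9° V = 14.24 + j8.525 V.
Step 6 — Ohm's law: I = V / Z_total = (14.24 + j8.525) / (1200 - j13.87) = 0.01179 + j0.007241 A.
Step 7 — Convert to polar: |I| = 0.01383 A, ∠I = 31.6°.

I = 0.01383∠31.6° A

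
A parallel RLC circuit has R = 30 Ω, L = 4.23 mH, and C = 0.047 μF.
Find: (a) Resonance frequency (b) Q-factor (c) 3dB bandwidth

Step 1 — Resonance: ω₀ = 1/√(LC) = 1/√(0.00423·4.7e-08) = 7.092e+04 rad/s.
Step 2 — f₀ = ω₀/(2π) = 1.129e+04 Hz.
Step 3 — Parallel Q: Q = R/(ω₀L) = 30/(7.092e+04·0.00423) = 0.1.
Step 4 — Bandwidth: Δω = ω₀/Q = 7.092e+05 rad/s; BW = Δω/(2π) = 1.129e+05 Hz.

(a) f₀ = 1.129e+04 Hz  (b) Q = 0.1  (c) BW = 1.129e+05 Hz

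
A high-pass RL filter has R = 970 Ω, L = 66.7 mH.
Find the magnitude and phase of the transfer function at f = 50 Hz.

Step 1 — Angular frequency: ω = 2π·50 = 314.2 rad/s.
Step 2 — Transfer function: H(jω) = jωL/(R + jωL).
Step 3 — Numerator jωL = j·20.95; denominator R + jωL = 970 + j20.95.
Step 4 — H = 0.0004665 + j0.02159.
Step 5 — Magnitude: |H| = 0.0216 (-33.3 dB); phase: φ = 88.8°.

|H| = 0.0216 (-33.3 dB), φ = 88.8°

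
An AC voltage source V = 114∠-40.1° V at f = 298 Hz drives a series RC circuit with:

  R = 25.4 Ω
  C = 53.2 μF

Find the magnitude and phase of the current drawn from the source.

Step 1 — Angular frequency: ω = 2π·f = 2π·298 = 1872 rad/s.
Step 2 — Component impedances:
  R: Z = R = 25.4 Ω
  C: Z = 1/(jωC) = -j/(ω·C) = 0 - j10.04 Ω
Step 3 — Series combination: Z_total = R + C = 25.4 - j10.04 Ω = 27.31∠-21.6° Ω.
Step 4 — Source phasor: V = 114∠-40.1° V = 87.2 - j73.43 V.
Step 5 — Ohm's law: I = V / Z_total = (87.2 - j73.43) / (25.4 - j10.04) = 3.958 - j1.327 A.
Step 6 — Convert to polar: |I| = 4.174 A, ∠I = -18.5°.

I = 4.174∠-18.5° A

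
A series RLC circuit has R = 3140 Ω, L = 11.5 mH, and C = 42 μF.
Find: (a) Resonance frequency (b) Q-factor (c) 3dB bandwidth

Step 1 — Resonance: ω₀ = 1/√(LC) = 1/√(0.0115·4.2e-05) = 1439 rad/s.
Step 2 — f₀ = ω₀/(2π) = 229 Hz.
Step 3 — Series Q: Q = ω₀L/R = 1439·0.0115/3140 = 0.00527.
Step 4 — Bandwidth: Δω = ω₀/Q = 2.73e+05 rad/s; BW = Δω/(2π) = 4.346e+04 Hz.

(a) f₀ = 229 Hz  (b) Q = 0.00527  (c) BW = 4.346e+04 Hz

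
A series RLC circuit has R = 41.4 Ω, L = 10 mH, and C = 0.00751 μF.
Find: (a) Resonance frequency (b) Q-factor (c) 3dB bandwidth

Step 1 — Resonance: ω₀ = 1/√(LC) = 1/√(0.01·7.51e-09) = 1.154e+05 rad/s.
Step 2 — f₀ = ω₀/(2π) = 1.837e+04 Hz.
Step 3 — Series Q: Q = ω₀L/R = 1.154e+05·0.01/41.4 = 27.87.
Step 4 — Bandwidth: Δω = ω₀/Q = 4140 rad/s; BW = Δω/(2π) = 658.9 Hz.

(a) f₀ = 1.837e+04 Hz  (b) Q = 27.87  (c) BW = 658.9 Hz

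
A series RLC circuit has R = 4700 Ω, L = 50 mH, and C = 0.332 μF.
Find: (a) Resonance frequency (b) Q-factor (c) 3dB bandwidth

Step 1 — Resonance condition Im(Z)=0 gives ω₀ = 1/√(LC).
Step 2 — ω₀ = 1/√(0.05·3.32e-07) = 7762 rad/s.
Step 3 — f₀ = ω₀/(2π) = 1235 Hz.
Step 4 — Series Q: Q = ω₀L/R = 7762·0.05/4700 = 0.08257.
Step 5 — 3dB bandwidth: Δω = ω₀/Q = 9.4e+04 rad/s; BW = Δω/(2π) = 1.496e+04 Hz.

(a) f₀ = 1235 Hz  (b) Q = 0.08257  (c) BW = 1.496e+04 Hz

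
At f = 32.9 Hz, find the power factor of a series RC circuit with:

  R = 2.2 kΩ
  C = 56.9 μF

Step 1 — Angular frequency: ω = 2π·f = 2π·32.9 = 206.7 rad/s.
Step 2 — Component impedances:
  R: Z = R = 2200 Ω
  C: Z = 1/(jωC) = -j/(ω·C) = 0 - j85.02 Ω
Step 3 — Series combination: Z_total = R + C = 2200 - j85.02 Ω = 2202∠-2.2° Ω.
Step 4 — Power factor: PF = cos(φ) = Re(Z)/|Z| = 2200/2201.6 = 0.9993.
Step 5 — Type: Im(Z) = -85.02 ⇒ leading (phase φ = -2.2°).

PF = 0.9993 (leading, φ = -2.2°)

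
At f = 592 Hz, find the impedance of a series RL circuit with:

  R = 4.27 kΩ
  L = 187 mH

Step 1 — Angular frequency: ω = 2π·f = 2π·592 = 3720 rad/s.
Step 2 — Component impedances:
  R: Z = R = 4270 Ω
  L: Z = jωL = j·3720·0.187 = 0 + j695.6 Ω
Step 3 — Series combination: Z_total = R + L = 4270 + j695.6 Ω = 4326∠9.3° Ω.

Z = 4270 + j695.6 Ω = 4326∠9.3° Ω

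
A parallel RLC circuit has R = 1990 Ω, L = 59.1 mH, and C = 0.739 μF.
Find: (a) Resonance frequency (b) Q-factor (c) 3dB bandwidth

Step 1 — Resonance: ω₀ = 1/√(LC) = 1/√(0.0591·7.39e-07) = 4785 rad/s.
Step 2 — f₀ = ω₀/(2π) = 761.6 Hz.
Step 3 — Parallel Q: Q = R/(ω₀L) = 1990/(4785·0.0591) = 7.037.
Step 4 — Bandwidth: Δω = ω₀/Q = 680 rad/s; BW = Δω/(2π) = 108.2 Hz.

(a) f₀ = 761.6 Hz  (b) Q = 7.037  (c) BW = 108.2 Hz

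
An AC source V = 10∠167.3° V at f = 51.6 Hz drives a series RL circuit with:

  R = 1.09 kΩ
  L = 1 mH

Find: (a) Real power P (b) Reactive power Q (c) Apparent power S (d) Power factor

Step 1 — Angular frequency: ω = 2π·f = 2π·51.6 = 324.2 rad/s.
Step 2 — Component impedances:
  R: Z = R = 1090 Ω
  L: Z = jωL = j·324.2·0.001 = 0 + j0.3242 Ω
Step 3 — Series combination: Z_total = R + L = 1090 + j0.3242 Ω = 1090∠0.0° Ω.
Step 4 — Source phasor: V = 10∠167.3° V = -9.755 + j2.198 V.
Step 5 — Current: I = V / Z = -0.008949 + j0.00202 A = 0.009174∠167.3° A.
Step 6 — Complex power: S = V·I* = 0.09174 + j2.729e-05 VA.
Step 7 — Real power: P = Re(S) = 0.09174 W.
Step 8 — Reactive power: Q = Im(S) = 2.729e-05 VAR.
Step 9 — Apparent power: |S| = 0.09174 VA.
Step 10 — Power factor: PF = P/|S| = 1 (lagging).

(a) P = 0.09174 W  (b) Q = 2.729e-05 VAR  (c) S = 0.09174 VA  (d) PF = 1 (lagging)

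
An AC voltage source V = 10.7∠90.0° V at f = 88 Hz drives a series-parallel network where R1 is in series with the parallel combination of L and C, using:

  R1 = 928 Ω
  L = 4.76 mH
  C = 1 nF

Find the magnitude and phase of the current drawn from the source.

Step 1 — Angular frequency: ω = 2π·f = 2π·88 = 552.9 rad/s.
Step 2 — Component impedances:
  R1: Z = R = 928 Ω
  L: Z = jωL = j·552.9·0.00476 = 0 + j2.632 Ω
  C: Z = 1/(jωC) = -j/(ω·C) = 0 - j1.809e+06 Ω
Step 3 — Parallel branch: L || C = 1/(1/L + 1/C) = 0 + j2.632 Ω.
Step 4 — Series with R1: Z_total = R1 + (L || C) = 928 + j2.632 Ω = 928∠0.2° Ω.
Step 5 — Source phasor: V = 10.7∠90.0° V = 0 + j10.7 V.
Step 6 — Ohm's law: I = V / Z_total = (0 + j10.7) / (928 + j2.632) = 3.27e-05 + j0.01153 A.
Step 7 — Convert to polar: |I| = 0.01153 A, ∠I = 89.8°.

I = 0.01153∠89.8° A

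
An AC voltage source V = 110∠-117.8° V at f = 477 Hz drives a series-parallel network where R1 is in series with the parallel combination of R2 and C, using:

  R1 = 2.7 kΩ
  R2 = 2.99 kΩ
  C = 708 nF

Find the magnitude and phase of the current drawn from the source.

Step 1 — Angular frequency: ω = 2π·f = 2π·477 = 2997 rad/s.
Step 2 — Component impedances:
  R1: Z = R = 2700 Ω
  R2: Z = R = 2990 Ω
  C: Z = 1/(jωC) = -j/(ω·C) = 0 - j471.3 Ω
Step 3 — Parallel branch: R2 || C = 1/(1/R2 + 1/C) = 72.48 - j459.8 Ω.
Step 4 — Series with R1: Z_total = R1 + (R2 || C) = 2772 - j459.8 Ω = 2810∠-9.4° Ω.
Step 5 — Source phasor: V = 110∠-117.8° V = -51.3 - j97.3 V.
Step 6 — Ohm's law: I = V / Z_total = (-51.3 - j97.3) / (2772 - j459.8) = -0.01234 - j0.03714 A.
Step 7 — Convert to polar: |I| = 0.03914 A, ∠I = -108.4°.

I = 0.03914∠-108.4° A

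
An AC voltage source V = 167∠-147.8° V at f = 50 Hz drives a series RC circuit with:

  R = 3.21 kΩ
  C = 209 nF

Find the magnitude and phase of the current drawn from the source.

Step 1 — Angular frequency: ω = 2π·f = 2π·50 = 314.2 rad/s.
Step 2 — Component impedances:
  R: Z = R = 3210 Ω
  C: Z = 1/(jωC) = -j/(ω·C) = 0 - j1.523e+04 Ω
Step 3 — Series combination: Z_total = R + C = 3210 - j1.523e+04 Ω = 1.556e+04∠-78.1° Ω.
Step 4 — Source phasor: V = 167∠-147.8° V = -141.3 - j88.99 V.
Step 5 — Ohm's law: I = V / Z_total = (-141.3 - j88.99) / (3210 - j1.523e+04) = 0.003722 - j0.01006 A.
Step 6 — Convert to polar: |I| = 0.01073 A, ∠I = -69.7°.

I = 0.01073∠-69.7° A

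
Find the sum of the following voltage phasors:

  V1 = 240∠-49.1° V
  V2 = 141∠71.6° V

Step 1 — Convert each phasor to rectangular form:
  V1 = 240·(cos(-49.1°) + j·sin(-49.1°)) = 157.1 - j181.4 V
  V2 = 141·(cos(71.6°) + j·sin(71.6°)) = 44.51 + j133.8 V
Step 2 — Sum components: V_total = 201.6 - j47.61 V.
Step 3 — Convert to polar: |V_total| = 207.2 V, ∠V_total = -13.3°.

V_total = 207.2∠-13.3° V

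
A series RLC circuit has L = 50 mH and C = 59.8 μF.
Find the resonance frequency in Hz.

Step 1 — Resonance condition Im(Z)=0 gives ω₀ = 1/√(LC).
Step 2 — ω₀ = 1/√(0.05·5.98e-05) = 578.3 rad/s.
Step 3 — f₀ = ω₀/(2π) = 92.04 Hz.

f₀ = 92.04 Hz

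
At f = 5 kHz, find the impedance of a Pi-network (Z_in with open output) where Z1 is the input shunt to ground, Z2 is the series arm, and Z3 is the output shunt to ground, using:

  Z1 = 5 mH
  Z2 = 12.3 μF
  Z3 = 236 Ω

Step 1 — Angular frequency: ω = 2π·f = 2π·5000 = 3.142e+04 rad/s.
Step 2 — Component impedances:
  Z1: Z = jωL = j·3.142e+04·0.005 = 0 + j157.1 Ω
  Z2: Z = 1/(jωC) = -j/(ω·C) = 0 - j2.588 Ω
  Z3: Z = R = 236 Ω
Step 3 — With open output, the series arm Z2 and the output shunt Z3 appear in series to ground: Z2 + Z3 = 236 - j2.588 Ω.
Step 4 — Parallel with input shunt Z1: Z_in = Z1 || (Z2 + Z3) = 73.19 + j109.2 Ω = 131.4∠56.2° Ω.

Z = 73.19 + j109.2 Ω = 131.4∠56.2° Ω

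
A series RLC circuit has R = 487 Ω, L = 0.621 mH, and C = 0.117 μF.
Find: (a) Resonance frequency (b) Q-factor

Step 1 — Resonance condition Im(Z)=0 gives ω₀ = 1/√(LC).
Step 2 — ω₀ = 1/√(0.000621·1.17e-07) = 1.173e+05 rad/s.
Step 3 — f₀ = ω₀/(2π) = 1.867e+04 Hz.
Step 4 — Series Q: Q = ω₀L/R = 1.173e+05·0.000621/487 = 0.1496.

(a) f₀ = 1.867e+04 Hz  (b) Q = 0.1496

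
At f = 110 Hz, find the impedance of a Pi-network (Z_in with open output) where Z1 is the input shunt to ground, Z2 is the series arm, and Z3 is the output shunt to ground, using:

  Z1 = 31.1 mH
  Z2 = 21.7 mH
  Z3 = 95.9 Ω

Step 1 — Angular frequency: ω = 2π·f = 2π·110 = 691.2 rad/s.
Step 2 — Component impedances:
  Z1: Z = jωL = j·691.2·0.0311 = 0 + j21.49 Ω
  Z2: Z = jωL = j·691.2·0.0217 = 0 + j15 Ω
  Z3: Z = R = 95.9 Ω
Step 3 — With open output, the series arm Z2 and the output shunt Z3 appear in series to ground: Z2 + Z3 = 95.9 + j15 Ω.
Step 4 — Parallel with input shunt Z1: Z_in = Z1 || (Z2 + Z3) = 4.208 + j19.89 Ω = 20.33∠78.1° Ω.

Z = 4.208 + j19.89 Ω = 20.33∠78.1° Ω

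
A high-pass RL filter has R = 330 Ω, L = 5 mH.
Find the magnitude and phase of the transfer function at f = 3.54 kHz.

Step 1 — Angular frequency: ω = 2π·3540 = 2.224e+04 rad/s.
Step 2 — Transfer function: H(jω) = jωL/(R + jωL).
Step 3 — Numerator jωL = j·111.2; denominator R + jωL = 330 + j111.2.
Step 4 — H = 0.102 + j0.3026.
Step 5 — Magnitude: |H| = 0.3194 (-9.9 dB); phase: φ = 71.4°.

|H| = 0.3194 (-9.9 dB), φ = 71.4°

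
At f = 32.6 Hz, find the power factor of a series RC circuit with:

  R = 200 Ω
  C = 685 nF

Step 1 — Angular frequency: ω = 2π·f = 2π·32.6 = 204.8 rad/s.
Step 2 — Component impedances:
  R: Z = R = 200 Ω
  C: Z = 1/(jωC) = -j/(ω·C) = 0 - j7127 Ω
Step 3 — Series combination: Z_total = R + C = 200 - j7127 Ω = 7130∠-88.4° Ω.
Step 4 — Power factor: PF = cos(φ) = Re(Z)/|Z| = 200/7130 = 0.02805.
Step 5 — Type: Im(Z) = -7127 ⇒ leading (phase φ = -88.4°).

PF = 0.02805 (leading, φ = -88.4°)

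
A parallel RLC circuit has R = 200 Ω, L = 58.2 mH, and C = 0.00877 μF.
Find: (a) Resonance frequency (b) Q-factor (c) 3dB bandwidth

Step 1 — Resonance: ω₀ = 1/√(LC) = 1/√(0.0582·8.77e-09) = 4.426e+04 rad/s.
Step 2 — f₀ = ω₀/(2π) = 7045 Hz.
Step 3 — Parallel Q: Q = R/(ω₀L) = 200/(4.426e+04·0.0582) = 0.07764.
Step 4 — Bandwidth: Δω = ω₀/Q = 5.701e+05 rad/s; BW = Δω/(2π) = 9.074e+04 Hz.

(a) f₀ = 7045 Hz  (b) Q = 0.07764  (c) BW = 9.074e+04 Hz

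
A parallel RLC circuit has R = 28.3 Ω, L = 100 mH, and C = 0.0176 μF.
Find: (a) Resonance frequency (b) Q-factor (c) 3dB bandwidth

Step 1 — Resonance: ω₀ = 1/√(LC) = 1/√(0.1·1.76e-08) = 2.384e+04 rad/s.
Step 2 — f₀ = ω₀/(2π) = 3794 Hz.
Step 3 — Parallel Q: Q = R/(ω₀L) = 28.3/(2.384e+04·0.1) = 0.01187.
Step 4 — Bandwidth: Δω = ω₀/Q = 2.008e+06 rad/s; BW = Δω/(2π) = 3.195e+05 Hz.

(a) f₀ = 3794 Hz  (b) Q = 0.01187  (c) BW = 3.195e+05 Hz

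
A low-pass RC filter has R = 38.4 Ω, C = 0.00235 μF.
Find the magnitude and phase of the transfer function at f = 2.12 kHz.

Step 1 — Angular frequency: ω = 2π·2120 = 1.332e+04 rad/s.
Step 2 — Transfer function: H(jω) = 1/(1 + jωRC).
Step 3 — Denominator: 1 + jωRC = 1 + j·1.332e+04·38.4·2.35e-09 = 1 + j0.001202.
Step 4 — H = 1 - j0.001202.
Step 5 — Magnitude: |H| = 1 (-0.0 dB); phase: φ = -0.1°.

|H| = 1 (-0.0 dB), φ = -0.1°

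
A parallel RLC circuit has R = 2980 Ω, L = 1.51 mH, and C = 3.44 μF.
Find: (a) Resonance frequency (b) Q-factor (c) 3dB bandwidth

Step 1 — Resonance: ω₀ = 1/√(LC) = 1/√(0.00151·3.44e-06) = 1.387e+04 rad/s.
Step 2 — f₀ = ω₀/(2π) = 2208 Hz.
Step 3 — Parallel Q: Q = R/(ω₀L) = 2980/(1.387e+04·0.00151) = 142.2.
Step 4 — Bandwidth: Δω = ω₀/Q = 97.55 rad/s; BW = Δω/(2π) = 15.53 Hz.

(a) f₀ = 2208 Hz  (b) Q = 142.2  (c) BW = 15.53 Hz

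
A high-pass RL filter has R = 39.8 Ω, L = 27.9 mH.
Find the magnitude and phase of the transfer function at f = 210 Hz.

Step 1 — Angular frequency: ω = 2π·210 = 1319 rad/s.
Step 2 — Transfer function: H(jω) = jωL/(R + jωL).
Step 3 — Numerator jωL = j·36.81; denominator R + jωL = 39.8 + j36.81.
Step 4 — H = 0.4611 + j0.4985.
Step 5 — Magnitude: |H| = 0.679 (-3.4 dB); phase: φ = 47.2°.

|H| = 0.679 (-3.4 dB), φ = 47.2°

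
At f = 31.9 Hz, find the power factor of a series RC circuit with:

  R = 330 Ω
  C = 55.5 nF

Step 1 — Angular frequency: ω = 2π·f = 2π·31.9 = 200.4 rad/s.
Step 2 — Component impedances:
  R: Z = R = 330 Ω
  C: Z = 1/(jωC) = -j/(ω·C) = 0 - j8.99e+04 Ω
Step 3 — Series combination: Z_total = R + C = 330 - j8.99e+04 Ω = 8.99e+04∠-89.8° Ω.
Step 4 — Power factor: PF = cos(φ) = Re(Z)/|Z| = 330/8.99e+04 = 0.003671.
Step 5 — Type: Im(Z) = -8.99e+04 ⇒ leading (phase φ = -89.8°).

PF = 0.003671 (leading, φ = -89.8°)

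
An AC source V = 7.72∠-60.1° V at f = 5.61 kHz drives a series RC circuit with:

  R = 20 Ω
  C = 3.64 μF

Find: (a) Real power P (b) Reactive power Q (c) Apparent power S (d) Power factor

Step 1 — Angular frequency: ω = 2π·f = 2π·5610 = 3.525e+04 rad/s.
Step 2 — Component impedances:
  R: Z = R = 20 Ω
  C: Z = 1/(jωC) = -j/(ω·C) = 0 - j7.794 Ω
Step 3 — Series combination: Z_total = R + C = 20 - j7.794 Ω = 21.46∠-21.3° Ω.
Step 4 — Source phasor: V = 7.72∠-60.1° V = 3.848 - j6.692 V.
Step 5 — Current: I = V / Z = 0.2803 - j0.2254 A = 0.3597∠-38.8° A.
Step 6 — Complex power: S = V·I* = 2.587 - j1.008 VA.
Step 7 — Real power: P = Re(S) = 2.587 W.
Step 8 — Reactive power: Q = Im(S) = -1.008 VAR.
Step 9 — Apparent power: |S| = 2.777 VA.
Step 10 — Power factor: PF = P/|S| = 0.9318 (leading).

(a) P = 2.587 W  (b) Q = -1.008 VAR  (c) S = 2.777 VA  (d) PF = 0.9318 (leading)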